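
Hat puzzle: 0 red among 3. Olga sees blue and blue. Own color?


Total red = 0, seen red = 0
Own red = 0 - 0 = 0
Olga's hat is blue.

blue


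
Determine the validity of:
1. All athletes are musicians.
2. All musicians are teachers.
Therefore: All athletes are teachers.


Premise 1: All athletes are musicians.
Premise 2: All musicians are teachers.
Conclusion: All athletes are teachers.
Barbara syllogism (AAA-1): All A are B, All B are C → All A are C.
Middle term (musicians) distributed in premise 2.

Valid


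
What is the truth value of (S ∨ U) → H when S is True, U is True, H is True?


S = True, U = True, H = True
Step 1: S ∨ U = True OR True = True
Step 2: (True) → H: false only when antecedent=True and H=False.
Result: True

True


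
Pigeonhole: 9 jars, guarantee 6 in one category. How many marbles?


Pigeonhole: to guarantee k in one of n categories, need (k-1)×n + 1.
k = 6, n = 9
Minimum = (6-1) × 9 + 1 = 5 × 9 + 1

46


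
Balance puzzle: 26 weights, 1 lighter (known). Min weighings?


Each weighing has 3 outcomes (left heavy / balance / right heavy), so k weighings distinguish at most 3^k cases; splitting into three near-equal groups achieves this.
Need 3^k ≥ 26: 3^2 = 9 < 26 ≤ 3^3 = 27
k = ⌈log₃(26)⌉ = 3

3


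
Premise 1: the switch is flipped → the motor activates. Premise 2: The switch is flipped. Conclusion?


Modus ponens: P → Q, P ⊢ Q
P: the switch is flipped
Q: the motor activates
We have P → Q and P is true.
By modus ponens, Q must be true.

The motor activates


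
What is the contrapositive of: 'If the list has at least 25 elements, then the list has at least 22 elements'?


Original: If the list has at least 25 elements, then the list has at least 22 elements
Contrapositive: If ¬Q, then ¬P
Negate Q: not (the list has at least 22 elements)
Negate P: not (the list has at least 25 elements)

If not (the list has at least 22 elements), then not (the list has at least 25 elements).


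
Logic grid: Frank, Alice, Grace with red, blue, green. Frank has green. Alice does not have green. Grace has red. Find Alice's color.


From clues:
  Grace → red
  Frank → green
By elimination, Alice gets the remaining.

blue


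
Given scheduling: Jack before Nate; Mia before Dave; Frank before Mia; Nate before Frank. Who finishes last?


Constraints: Jack before Nate; Mia before Dave; Frank before Mia; Nate before Frank
The last task can have nothing scheduled after it, so it must never appear on the left of a 'before'.
Tasks appearing before some other task: Jack, Mia, Frank, Nate.
The only task not in that list is Dave → it is last.

Dave


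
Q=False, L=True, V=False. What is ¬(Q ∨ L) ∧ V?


Q = False, L = True, V = False
Expression: ¬(Q ∨ L) ∧ V
Step 1: Q ∨ L = False OR True = True
Step 2: ¬(Q ∨ L) = NOT True = False
Step 3: (False) ∧ V = False AND False = False

False


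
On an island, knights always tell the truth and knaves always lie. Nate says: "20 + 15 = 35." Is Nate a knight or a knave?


Statement: "20 + 15 = 35."
Actual: 20 + 15 = 35
Claimed: 35
Statement is TRUE → Nate tells the truth → Knight

Knight


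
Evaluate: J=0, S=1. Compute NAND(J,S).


J AND S = 0
NOT(0) = 1

1


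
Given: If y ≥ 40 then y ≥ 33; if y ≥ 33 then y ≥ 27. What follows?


Hypothetical syllogism: P → Q, Q → R ⊢ P → R
Premise 1: y ≥ 40 → y ≥ 33
Premise 2: y ≥ 33 → y ≥ 27
Chain the implications: the middle term (y ≥ 33) links the two.
Conclusion: If y ≥ 40, then y ≥ 27.

If y ≥ 40, then y ≥ 27.


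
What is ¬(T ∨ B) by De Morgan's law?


De Morgan's law: ¬(P ∨ Q) ≡ ¬P ∧ ¬Q
¬(T ∨ B) = ¬T ∧ ¬B

¬T ∧ ¬B


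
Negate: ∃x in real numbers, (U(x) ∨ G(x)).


Original: ∃x (U(x) ∨ G(x))
Rule: ¬∀→∃, ¬∃→∀, negate predicate.
Negation: ∀x (¬U(x) ∧ ¬G(x))

∀x (¬U(x) ∧ ¬G(x))


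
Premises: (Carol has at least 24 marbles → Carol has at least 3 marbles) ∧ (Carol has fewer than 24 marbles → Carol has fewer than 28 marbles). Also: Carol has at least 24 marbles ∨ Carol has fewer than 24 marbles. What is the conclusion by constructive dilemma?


Constructive dilemma: (P → Q) ∧ (R → S), P ∨ R ⊢ Q ∨ S
Premise 1: Carol has at least 24 marbles → Carol has at least 3 marbles
Premise 2: Carol has fewer than 24 marbles → Carol has fewer than 28 marbles
Premise 3: Carol has at least 24 marbles ∨ Carol has fewer than 24 marbles
Case 1: Assuming Carol has at least 24 marbles, then by Premise 1, Carol has at least 3 marbles.
Case 2: Assuming Carol has fewer than 24 marbles, then by Premise 2, Carol has fewer than 28 marbles.
Since one of Carol has at least 24 marbles or Carol has fewer than 24 marbles must hold, we get Carol has at least 3 marbles or Carol has fewer than 28 marbles.

Carol has at least 3 marbles or Carol has fewer than 28 marbles.


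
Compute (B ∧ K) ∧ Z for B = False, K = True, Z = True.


B = False, K = True, Z = True
Step 1: B ∧ K = False AND True = False
Step 2: False ∧ Z = False AND True = False
AND is true only when ALL operands are true.

False


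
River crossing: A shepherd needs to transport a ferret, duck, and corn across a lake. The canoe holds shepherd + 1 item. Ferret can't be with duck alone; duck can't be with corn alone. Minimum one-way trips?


1. shepherd+duck → 2. shepherd ← 3. shepherd+ferret → 4. shepherd+duck ← 5. shepherd+corn → 6. shepherd ← 7. shepherd+duck →
Minimum trips = 7

7


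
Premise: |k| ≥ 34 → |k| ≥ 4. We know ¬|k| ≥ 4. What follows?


Modus tollens: P → Q, ¬Q ⊢ ¬P
P: |k| ≥ 34
Q: |k| ≥ 4
We have P → Q and Q is false.
By modus tollens, P must be false.

It is not the case that |k| ≥ 34


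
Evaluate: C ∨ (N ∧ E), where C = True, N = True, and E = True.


C = True, N = True, E = True
Step 1: N ∧ E = True AND True = True
Step 2: C ∨ True = True OR True = True
AND evaluated first (higher precedence); then OR applied.

True


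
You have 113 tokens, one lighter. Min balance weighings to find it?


Each weighing has 3 outcomes (left heavy / balance / right heavy), so k weighings distinguish at most 3^k cases; splitting into three near-equal groups achieves this.
Need 3^k ≥ 113: 3^4 = 81 < 113 ≤ 3^5 = 243
k = ⌈log₃(113)⌉ = 5

5


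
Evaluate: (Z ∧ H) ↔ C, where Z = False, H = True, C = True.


Z = False, H = True, C = True
Step 1: Z ∧ H = False AND True = False
Step 2: (False) ↔ C: true when both sides have same truth value.
Result: False ↔ True = False

False


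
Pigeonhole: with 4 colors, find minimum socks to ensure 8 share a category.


Pigeonhole: to guarantee k in one of n categories, need (k-1)×n + 1.
k = 8, n = 4
Minimum = (8-1) × 4 + 1 = 7 × 4 + 1

29


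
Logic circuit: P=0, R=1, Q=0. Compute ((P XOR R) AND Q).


P XOR R = 0^1 = 1
1 AND 0 = 0

0


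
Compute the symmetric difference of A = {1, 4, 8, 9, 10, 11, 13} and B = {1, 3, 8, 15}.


A = {1, 4, 8, 9, 10, 11, 13}
B = {1, 3, 8, 15}
Operation: symmetric difference
In A only: [4, 9, 10, 11, 13], in B only: [3, 15]

{3, 4, 9, 10, 11, 13, 15}


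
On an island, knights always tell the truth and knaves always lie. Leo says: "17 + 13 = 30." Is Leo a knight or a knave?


Statement: "17 + 13 = 30."
Actual: 17 + 13 = 30
Claimed: 30
Statement is TRUE → Leo tells the truth → Knight

Knight


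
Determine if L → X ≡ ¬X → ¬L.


Expression 1: L → X
Expression 2: ¬X → ¬L
Truth table (L X | Expr1 Expr2):
  T T |   T     T
  T F |   F     F
  F T |   T     T
  F F |   T     T
All 4 rows agree, so the expressions are logically equivalent.

Yes


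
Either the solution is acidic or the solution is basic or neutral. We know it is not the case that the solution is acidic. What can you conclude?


Disjunctive syllogism: P ∨ Q, ¬P ⊢ Q
Disjunction: the solution is acidic ∨ the solution is basic or neutral
We know it is not the case that the solution is acidic.
By disjunctive syllogism, the other disjunct must be true.

The solution is basic or neutral


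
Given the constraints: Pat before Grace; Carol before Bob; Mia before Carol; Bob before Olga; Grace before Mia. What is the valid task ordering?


Constraints: Pat before Grace; Carol before Bob; Mia before Carol; Bob before Olga; Grace before Mia
Method: repeatedly schedule the remaining task that has no remaining task required before it.
  Step 1: remaining {Bob, Grace, Olga, Mia, Pat, Carol}; every task except Pat still has a predecessor pending → schedule Pat.
  Step 2: remaining {Bob, Grace, Olga, Mia, Carol}; every task except Grace still has a predecessor pending → schedule Grace.
  Step 3: remaining {Bob, Olga, Mia, Carol}; every task except Mia still has a predecessor pending → schedule Mia.
  Step 4: remaining {Bob, Olga, Carol}; every task except Carol still has a predecessor pending → schedule Carol.
  Step 5: remaining {Bob, Olga}; every task except Bob still has a predecessor pending → schedule Bob.
  Step 6: only Olga remains → schedule Olga.
Resulting order:

Pat → Grace → Mia → Carol → Bob → Olga


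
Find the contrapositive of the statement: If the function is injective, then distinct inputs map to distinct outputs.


Original: If the function is injective, then distinct inputs map to distinct outputs
Contrapositive: If ¬Q, then ¬P
Negate Q: not (distinct inputs map to distinct outputs)
Negate P: not (the function is injective)

If not (distinct inputs map to distinct outputs), then not (the function is injective).


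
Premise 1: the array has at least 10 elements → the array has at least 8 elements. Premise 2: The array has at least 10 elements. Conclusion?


Modus ponens: P → Q, P ⊢ Q
P: the array has at least 10 elements
Q: the array has at least 8 elements
We have P → Q and P is true.
By modus ponens, Q must be true.

The array has at least 8 elements


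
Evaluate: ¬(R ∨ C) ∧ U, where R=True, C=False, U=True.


R = True, C = False, U = True
Expression: ¬(R ∨ C) ∧ U
Step 1: R ∨ C = True OR False = True
Step 2: ¬(R ∨ C) = NOT True = False
Step 3: (False) ∧ U = False AND True = False

False


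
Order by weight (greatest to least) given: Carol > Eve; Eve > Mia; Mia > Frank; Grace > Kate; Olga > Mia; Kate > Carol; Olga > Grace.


Constraints: Carol > Eve; Eve > Mia; Mia > Frank; Grace > Kate; Olga > Mia; Kate > Carol; Olga > Grace
Method: at each step, the next-highest is the one remaining person who never appears on the smaller side of a constraint between remaining people.
  Step 1: remaining {Kate, Grace, Carol, Mia, Frank, Eve, Olga}; on the smaller side: {Kate, Grace, Carol, Mia, Frank, Eve} → Olga is next (Olga > Mia; Olga > Grace).
  Step 2: remaining {Kate, Grace, Carol, Mia, Frank, Eve}; on the smaller side: {Kate, Carol, Mia, Frank, Eve} → Grace is next (Grace > Kate).
  Step 3: remaining {Kate, Carol, Mia, Frank, Eve}; on the smaller side: {Carol, Mia, Frank, Eve} → Kate is next (Kate > Carol).
  Step 4: remaining {Carol, Mia, Frank, Eve}; on the smaller side: {Mia, Frank, Eve} → Carol is next (Carol > Eve).
  Step 5: remaining {Mia, Frank, Eve}; on the smaller side: {Mia, Frank} → Eve is next (Eve > Mia).
  Step 6: remaining {Mia, Frank}; on the smaller side: {Frank} → Mia is next (Mia > Frank).
  Step 7: only Frank remains → lowest.
Final ranking (highest to lowest):

Olga > Grace > Kate > Carol > Eve > Mia > Frank


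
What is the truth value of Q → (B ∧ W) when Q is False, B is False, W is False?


Q = False, B = False, W = False
Step 1: B ∧ W = False AND False = False
Step 2: Q → (False): false only when Q=True and consequent=False.
Result: True

True


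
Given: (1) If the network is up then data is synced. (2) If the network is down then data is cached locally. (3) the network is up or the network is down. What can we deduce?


Constructive dilemma: (P → Q) ∧ (R → S), P ∨ R ⊢ Q ∨ S
Premise 1: the network is up → data is synced
Premise 2: the network is down → data is cached locally
Premise 3: the network is up ∨ the network is down
Case 1: Assuming the network is up, then by Premise 1, data is synced.
Case 2: Assuming the network is down, then by Premise 2, data is cached locally.
Since one of the network is up or the network is down must hold, we get data is synced or data is cached locally.

Data is synced or data is cached locally.


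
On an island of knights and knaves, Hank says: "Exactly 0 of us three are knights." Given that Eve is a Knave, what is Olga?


Hank claims exactly 0 knights among Hank, Eve, Olga.
Given: Eve is a Knave.

Case 1: Hank is a Knight (tells truth)
  Then exactly 0 of the three are knights.
  Counting Hank, Eve: 1 knight(s) so far. Need -1 more → impossible.
Case 2: Hank is a Knave (lies)
  Then the count is NOT 0.
  If Olga = Knave, count = 0 = 0 → claim would be true, contradicts lie.
  If Olga = Knight, count = 1 ≠ 0 → lie confirmed ✓

Olga is a Knight.

Knight


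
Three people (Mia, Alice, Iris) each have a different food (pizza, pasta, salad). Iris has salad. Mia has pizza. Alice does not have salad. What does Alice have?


From clues:
  Iris → salad
  Mia → pizza
By elimination, Alice gets the remaining.

pasta


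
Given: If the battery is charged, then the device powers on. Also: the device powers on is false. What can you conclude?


Modus tollens: P → Q, ¬Q ⊢ ¬P
P: the battery is charged
Q: the device powers on
We have P → Q and Q is false.
By modus tollens, P must be false.

It is not the case that the battery is charged


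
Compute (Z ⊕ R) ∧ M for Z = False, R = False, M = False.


Z = False, R = False, M = False
Step 1: Z ⊕ R = False XOR False = False
Step 2: False ∧ M = False AND False = False
XOR true when exactly one of Z,R is true; then AND with M.

False


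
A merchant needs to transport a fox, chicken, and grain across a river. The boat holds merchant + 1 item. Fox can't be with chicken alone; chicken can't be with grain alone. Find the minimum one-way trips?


1. merchant+chicken → 2. merchant ← 3. merchant+fox → 4. merchant+chicken ← 5. merchant+grain → 6. merchant ← 7. merchant+chicken →
Minimum trips = 7

7


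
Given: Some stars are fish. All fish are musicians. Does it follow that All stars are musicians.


Premise 1: Some stars are fish.
Premise 2: All fish are musicians.
Conclusion: All stars are musicians.
Fallacy: illicit minor. The minor term (stars) is distributed in the conclusion ('All stars ...') but undistributed in its premise ('Some stars are fish' doesn't cover all stars).
Only 'Some stars are musicians' follows, not 'All'.

Invalid


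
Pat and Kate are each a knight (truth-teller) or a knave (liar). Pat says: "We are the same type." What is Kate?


Pat says: "We are the same type."
Case 1: Pat is a Knight (truth-teller)
  Statement is true → they ARE the same → Kate is also a Knight
Case 2: Pat is a Knave (liar)
  Statement is false → they are NOT the same → Kate is a Knight
In both cases, Kate is a Knight.

Knight


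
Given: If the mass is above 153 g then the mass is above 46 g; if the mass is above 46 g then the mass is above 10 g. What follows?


Hypothetical syllogism: P → Q, Q → R ⊢ P → R
Premise 1: the mass is above 153 g → the mass is above 46 g
Premise 2: the mass is above 46 g → the mass is above 10 g
Chain the implications: the middle term (the mass is above 46 g) links the two.
Conclusion: If the mass is above 153 g, then the mass is above 10 g.

If the mass is above 153 g, then the mass is above 10 g.


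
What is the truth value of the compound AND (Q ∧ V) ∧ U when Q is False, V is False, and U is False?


Q = False, V = False, U = False
Step 1: Q ∧ V = False AND False = False
Step 2: False ∧ U = False AND False = False
AND is true only when ALL operands are true.

False


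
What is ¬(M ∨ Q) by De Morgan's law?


De Morgan's law: ¬(P ∨ Q) ≡ ¬P ∧ ¬Q
¬(M ∨ Q) = ¬M ∧ ¬Q

¬M ∧ ¬Q


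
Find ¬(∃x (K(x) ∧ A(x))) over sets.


Original: ∃x (K(x) ∧ A(x))
Rule: ¬∀→∃, ¬∃→∀, negate predicate.
Negation: ∀x (¬K(x) ∨ ¬A(x))

∀x (¬K(x) ∨ ¬A(x))


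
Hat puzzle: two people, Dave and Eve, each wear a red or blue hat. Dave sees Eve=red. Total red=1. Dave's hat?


Total red = 1, Eve = red
Red accounted for: 1
Remaining for Dave: 0
Dave's hat is blue.

blue


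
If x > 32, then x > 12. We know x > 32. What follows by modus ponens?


Modus ponens: P → Q, P ⊢ Q
P: x > 32
Q: x > 12
We have P → Q and P is true.
By modus ponens, Q must be true.

x > 12


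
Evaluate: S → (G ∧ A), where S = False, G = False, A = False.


S = False, G = False, A = False
Step 1: G ∧ A = False AND False = False
Step 2: S → (False): false only when S=True and consequent=False.
Result: True

True


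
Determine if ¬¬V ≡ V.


Expression 1: ¬¬V
Expression 2: V
Truth table (V | Expr1 Expr2):
  T |   T     T
  F |   F     F
All 2 rows agree, so the expressions are logically equivalent.

Yes


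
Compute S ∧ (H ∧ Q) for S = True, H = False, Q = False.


S = True, H = False, Q = False
Step 1: H ∧ Q = False AND False = False
Step 2: S ∧ False = True AND False = False
AND is true only when ALL operands are true.

False


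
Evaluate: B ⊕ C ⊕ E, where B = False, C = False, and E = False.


B = False, C = False, E = False
Step 1: B ⊕ C = False XOR False = False
Step 2: False ⊕ E = False XOR False = False
XOR is true when an odd number of operands are true.

False


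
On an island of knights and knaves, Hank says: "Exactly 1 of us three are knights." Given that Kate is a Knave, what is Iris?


Hank claims exactly 1 knights among Hank, Kate, Iris.
Given: Kate is a Knave.

Case 1: Hank is a Knight (tells truth)
  Then exactly 1 of the three are knights.
  Counting Hank, Kate: 1 knight(s) so far. Need 0 more → Iris = Knave.
Case 2: Hank is a Knave (lies)
  Then the count is NOT 1.
  If Iris = Knight, count = 1 = 1 → claim would be true, contradicts lie.
  If Iris = Knave, count = 0 ≠ 1 → lie confirmed ✓

Iris is a Knave.

Knave


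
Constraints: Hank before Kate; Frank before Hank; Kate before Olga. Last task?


Constraints: Hank before Kate; Frank before Hank; Kate before Olga
The last task can have nothing scheduled after it, so it must never appear on the left of a 'before'.
Tasks appearing before some other task: Hank, Frank, Kate.
The only task not in that list is Olga → it is last.

Olga


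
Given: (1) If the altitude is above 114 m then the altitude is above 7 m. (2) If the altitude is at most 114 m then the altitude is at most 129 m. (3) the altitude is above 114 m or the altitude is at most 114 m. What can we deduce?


Constructive dilemma: (P → Q) ∧ (R → S), P ∨ R ⊢ Q ∨ S
Premise 1: the altitude is above 114 m → the altitude is above 7 m
Premise 2: the altitude is at most 114 m → the altitude is at most 129 m
Premise 3: the altitude is above 114 m ∨ the altitude is at most 114 m
Case 1: Assuming the altitude is above 114 m, then by Premise 1, the altitude is above 7 m.
Case 2: Assuming the altitude is at most 114 m, then by Premise 2, the altitude is at most 129 m.
Since one of the altitude is above 114 m or the altitude is at most 114 m must hold, we get the altitude is above 7 m or the altitude is at most 129 m.

The altitude is above 7 m or the altitude is at most 129 m.


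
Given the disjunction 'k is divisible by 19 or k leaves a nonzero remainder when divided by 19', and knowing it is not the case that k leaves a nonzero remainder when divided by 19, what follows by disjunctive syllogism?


Disjunctive syllogism: P ∨ Q, ¬P ⊢ Q
Disjunction: k is divisible by 19 ∨ k leaves a nonzero remainder when divided by 19
We know it is not the case that k leaves a nonzero remainder when divided by 19.
By disjunctive syllogism, the other disjunct must be true.

k is divisible by 19


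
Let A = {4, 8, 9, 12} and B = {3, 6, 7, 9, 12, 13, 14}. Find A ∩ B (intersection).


A = {4, 8, 9, 12}
B = {3, 6, 7, 9, 12, 13, 14}
Operation: intersection
Elements in both: 9, 12

{9, 12}


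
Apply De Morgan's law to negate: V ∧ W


De Morgan's law: ¬(P ∧ Q) ≡ ¬P ∨ ¬Q
¬(V ∧ W) = ¬V ∨ ¬W

¬V ∨ ¬W


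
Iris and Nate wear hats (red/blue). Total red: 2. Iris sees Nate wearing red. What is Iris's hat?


Total red = 2, Nate = red
Red accounted for: 1
Remaining for Iris: 1
Iris's hat is red.

red


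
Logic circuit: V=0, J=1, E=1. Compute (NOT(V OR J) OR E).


V OR J = 1
NOT(1) = 0
0 OR 1 = 1

1


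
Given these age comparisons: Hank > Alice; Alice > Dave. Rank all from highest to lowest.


Constraints: Hank > Alice; Alice > Dave
Method: at each step, the next-highest is the one remaining person who never appears on the smaller side of a constraint between remaining people.
  Step 1: remaining {Alice, Hank, Dave}; on the smaller side: {Alice, Dave} → Hank is next (Hank > Alice).
  Step 2: remaining {Alice, Dave}; on the smaller side: {Dave} → Alice is next (Alice > Dave).
  Step 3: only Dave remains → lowest.
Final ranking (highest to lowest):

Hank > Alice > Dave


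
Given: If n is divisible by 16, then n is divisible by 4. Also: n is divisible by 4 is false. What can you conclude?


Modus tollens: P → Q, ¬Q ⊢ ¬P
P: n is divisible by 16
Q: n is divisible by 4
We have P → Q and Q is false.
By modus tollens, P must be false.

It is not the case that n is divisible by 16


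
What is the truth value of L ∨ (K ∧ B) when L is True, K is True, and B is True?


L = True, K = True, B = True
Step 1: K ∧ B = True AND True = True
Step 2: L ∨ True = True OR True = True
AND evaluated first (higher precedence); then OR applied.

True


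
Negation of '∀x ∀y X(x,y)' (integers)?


Original: ∀x ∀y X(x,y)
Rule: ¬∀→∃, ¬∃→∀, negate predicate.
Negation: ∃x ∃y ¬X(x,y)

∃x ∃y ¬X(x,y)


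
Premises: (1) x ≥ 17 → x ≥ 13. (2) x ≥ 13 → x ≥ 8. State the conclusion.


Hypothetical syllogism: P → Q, Q → R ⊢ P → R
Premise 1: x ≥ 17 → x ≥ 13
Premise 2: x ≥ 13 → x ≥ 8
Chain the implications: the middle term (x ≥ 13) links the two.
Conclusion: If x ≥ 17, then x ≥ 8.

If x ≥ 17, then x ≥ 8.


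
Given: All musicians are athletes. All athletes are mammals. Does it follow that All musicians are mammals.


Premise 1: All musicians are athletes.
Premise 2: All athletes are mammals.
Conclusion: All musicians are mammals.
Barbara syllogism (AAA-1): All A are B, All B are C → All A are C.
Middle term (athletes) distributed in premise 2.

Valid


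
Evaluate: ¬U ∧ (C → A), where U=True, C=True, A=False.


U = True, C = True, A = False
Expression: ¬U ∧ (C → A)
Step 1: ¬U = NOT True = False
Step 2: C → A = True → False (false only if C=True, A=False) = False
Step 3: (False) ∧ (False) = False AND False = False

False


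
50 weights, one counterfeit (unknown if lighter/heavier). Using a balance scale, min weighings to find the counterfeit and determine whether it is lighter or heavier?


Let n = 50. 100 possibilities (n weights × lighter/heavier); each weighing has 3 outcomes.
Bound for k weighings: say the first weighing puts j weights on each pan. If it tips, the 2j weighed weights remain suspects (each with a known direction) and k-1 weighings give 3^(k-1) outcomes; 3^(k-1) is odd, so 2j ≤ 3^(k-1) - 1. If it balances, the n - 2j unweighed weights remain with direction unknown: 2(n - 2j) ≤ 3^(k-1) - 1 by the same parity argument. Adding, n ≤ (3^(k-1) - 1) + (3^(k-1) - 1)/2 = (3^k - 3)/2, and the classical three-group strategy achieves this (3 weights in 2 weighings, 12 in 3, 39 in 4, 120 in 5).
So we need the smallest k with (3^k - 3)/2 ≥ 50.
k = 4: (3^4 - 3)/2 = 39 < 50 ✗
k = 5: (3^5 - 3)/2 = 120 ≥ 50 ✓

5


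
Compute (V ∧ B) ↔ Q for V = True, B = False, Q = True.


V = True, B = False, Q = True
Step 1: V ∧ B = True AND False = False
Step 2: (False) ↔ Q: true when both sides have same truth value.
Result: False ↔ True = False

False


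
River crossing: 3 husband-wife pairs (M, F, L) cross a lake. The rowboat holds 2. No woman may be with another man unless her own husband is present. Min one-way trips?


Label couples M, F, L (H = husband, W = wife).
Counting alone: 6 people, the rowboat carries 2 and someone must bring it back, so each round trip nets at most +1 on the far side until the last crossing → at least 9 trips. The jealousy constraint makes 9 impossible; the shortest valid schedule has 11:
1. WM+WF →  (far: WM,WF; near: HM,HF,HL,WL)
2. WM ←       (far: WF; near: HM,HF,HL,WM,WL)
3. WM+WL →  (far: WM,WF,WL; near: HM,HF,HL)
4. WM ←       (far: WF,WL; near: HM,HF,HL,WM)
5. HF+HL →  (far: HF,WF,HL,WL; near: HM,WM)
6. HF+WF ←  (far: HL,WL; near: HM,WM,HF,WF)
7. HM+HF →  (far: HM,HF,HL,WL; near: WM,WF)
8. WL ←       (far: HM,HF,HL; near: WM,WF,WL)
9. WM+WF →  (far: HM,WM,HF,WF,HL; near: WL)
10. HL ←      (far: HM,WM,HF,WF; near: HL,WL)
11. HL+WL → (far: all six; near: empty)
In every state each wife is either with her husband or with no other man.
Minimum trips = 11

11


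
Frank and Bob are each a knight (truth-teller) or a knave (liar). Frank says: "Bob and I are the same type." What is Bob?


Frank says: "Bob and I are the same type."
Case 1: Frank is a Knight (truth-teller)
  Statement is true → they ARE the same → Bob is also a Knight
Case 2: Frank is a Knave (liar)
  Statement is false → they are NOT the same → Bob is a Knight
In both cases, Bob is a Knight.

Knight


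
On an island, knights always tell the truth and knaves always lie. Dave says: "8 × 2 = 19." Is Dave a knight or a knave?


Statement: "8 × 2 = 19."
Actual: 8 × 2 = 16
Claimed: 19
Statement is FALSE → Dave lies → Knave

Knave


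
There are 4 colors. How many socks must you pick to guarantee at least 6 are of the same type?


Pigeonhole: to guarantee k in one of n categories, need (k-1)×n + 1.
k = 6, n = 4
Minimum = (6-1) × 4 + 1 = 5 × 4 + 1

21


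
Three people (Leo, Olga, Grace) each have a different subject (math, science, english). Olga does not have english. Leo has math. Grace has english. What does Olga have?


From clues:
  Grace → english
  Leo → math
By elimination, Olga gets the remaining.

science


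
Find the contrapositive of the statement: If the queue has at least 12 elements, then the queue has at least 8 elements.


Original: If the queue has at least 12 elements, then the queue has at least 8 elements
Contrapositive: If ¬Q, then ¬P
Negate Q: not (the queue has at least 8 elements)
Negate P: not (the queue has at least 12 elements)

If not (the queue has at least 8 elements), then not (the queue has at least 12 elements).


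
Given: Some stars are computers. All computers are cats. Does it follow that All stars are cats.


Premise 1: Some stars are computers.
Premise 2: All computers are cats.
Conclusion: All stars are cats.
Fallacy: illicit minor. The minor term (stars) is distributed in the conclusion ('All stars ...') but undistributed in its premise ('Some stars are computers' doesn't cover all stars).
Only 'Some stars are cats' follows, not 'All'.

Invalid


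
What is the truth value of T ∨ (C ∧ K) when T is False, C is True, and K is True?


T = False, C = True, K = True
Step 1: C ∧ K = True AND True = True
Step 2: T ∨ True = False OR True = True
AND evaluated first (higher precedence); then OR applied.

True


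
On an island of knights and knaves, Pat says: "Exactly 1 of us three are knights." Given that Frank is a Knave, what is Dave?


Pat claims exactly 1 knights among Pat, Frank, Dave.
Given: Frank is a Knave.

Case 1: Pat is a Knight (tells truth)
  Then exactly 1 of the three are knights.
  Counting Pat, Frank: 1 knight(s) so far. Need 0 more → Dave = Knave.
Case 2: Pat is a Knave (lies)
  Then the count is NOT 1.
  If Dave = Knight, count = 1 = 1 → claim would be true, contradicts lie.
  If Dave = Knave, count = 0 ≠ 1 → lie confirmed ✓

Dave is a Knave.

Knave


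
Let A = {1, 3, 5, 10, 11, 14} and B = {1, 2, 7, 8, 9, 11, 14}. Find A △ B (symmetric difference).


A = {1, 3, 5, 10, 11, 14}
B = {1, 2, 7, 8, 9, 11, 14}
Operation: symmetric difference
In A only: [3, 5, 10], in B only: [2, 7, 8, 9]

{2, 3, 5, 7, 8, 9, 10}


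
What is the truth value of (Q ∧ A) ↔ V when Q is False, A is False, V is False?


Q = False, A = False, V = False
Step 1: Q ∧ A = False AND False = False
Step 2: (False) ↔ V: true when both sides have same truth value.
Result: False ↔ False = True

True


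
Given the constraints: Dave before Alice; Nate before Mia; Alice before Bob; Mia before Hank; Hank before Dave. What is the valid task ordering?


Constraints: Dave before Alice; Nate before Mia; Alice before Bob; Mia before Hank; Hank before Dave
Method: repeatedly schedule the remaining task that has no remaining task required before it.
  Step 1: remaining {Bob, Dave, Mia, Hank, Nate, Alice}; every task except Nate still has a predecessor pending → schedule Nate.
  Step 2: remaining {Bob, Dave, Mia, Hank, Alice}; every task except Mia still has a predecessor pending → schedule Mia.
  Step 3: remaining {Bob, Dave, Hank, Alice}; every task except Hank still has a predecessor pending → schedule Hank.
  Step 4: remaining {Bob, Dave, Alice}; every task except Dave still has a predecessor pending → schedule Dave.
  Step 5: remaining {Bob, Alice}; every task except Alice still has a predecessor pending → schedule Alice.
  Step 6: only Bob remains → schedule Bob.
Resulting order:

Nate → Mia → Hank → Dave → Alice → Bob


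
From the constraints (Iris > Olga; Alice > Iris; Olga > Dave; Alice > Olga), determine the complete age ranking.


Constraints: Iris > Olga; Alice > Iris; Olga > Dave; Alice > Olga
Method: at each step, the next-highest is the one remaining person who never appears on the smaller side of a constraint between remaining people.
  Step 1: remaining {Olga, Iris, Alice, Dave}; on the smaller side: {Olga, Iris, Dave} → Alice is next (Alice > Iris; Alice > Olga).
  Step 2: remaining {Olga, Iris, Dave}; on the smaller side: {Olga, Dave} → Iris is next (Iris > Olga).
  Step 3: remaining {Olga, Dave}; on the smaller side: {Dave} → Olga is next (Olga > Dave).
  Step 4: only Dave remains → lowest.
Final ranking (highest to lowest):

Alice > Iris > Olga > Dave


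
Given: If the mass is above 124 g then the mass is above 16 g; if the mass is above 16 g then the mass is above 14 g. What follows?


Hypothetical syllogism: P → Q, Q → R ⊢ P → R
Premise 1: the mass is above 124 g → the mass is above 16 g
Premise 2: the mass is above 16 g → the mass is above 14 g
Chain the implications: the middle term (the mass is above 16 g) links the two.
Conclusion: If the mass is above 124 g, then the mass is above 14 g.

If the mass is above 124 g, then the mass is above 14 g.


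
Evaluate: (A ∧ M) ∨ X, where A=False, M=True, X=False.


A = False, M = True, X = False
Expression: (A ∧ M) ∨ X
Step 1: A ∧ M = False AND True = False
Step 2: (False) ∨ X = False OR False = False

False


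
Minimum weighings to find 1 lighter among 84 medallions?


Each weighing has 3 outcomes (left heavy / balance / right heavy), so k weighings distinguish at most 3^k cases; splitting into three near-equal groups achieves this.
Need 3^k ≥ 84: 3^4 = 81 < 84 ≤ 3^5 = 243
k = ⌈log₃(84)⌉ = 5

5


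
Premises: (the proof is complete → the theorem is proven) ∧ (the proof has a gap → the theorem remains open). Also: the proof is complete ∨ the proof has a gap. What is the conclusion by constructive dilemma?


Constructive dilemma: (P → Q) ∧ (R → S), P ∨ R ⊢ Q ∨ S
Premise 1: the proof is complete → the theorem is proven
Premise 2: the proof has a gap → the theorem remains open
Premise 3: the proof is complete ∨ the proof has a gap
Case 1: Assuming the proof is complete, then by Premise 1, the theorem is proven.
Case 2: Assuming the proof has a gap, then by Premise 2, the theorem remains open.
Since one of the proof is complete or the proof has a gap must hold, we get the theorem is proven or the theorem remains open.

The theorem is proven or the theorem remains open.


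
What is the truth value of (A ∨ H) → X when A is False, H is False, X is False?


A = False, H = False, X = False
Step 1: A ∨ H = False OR False = False
Step 2: (False) → X: false only when antecedent=True and X=False.
Result: True

True


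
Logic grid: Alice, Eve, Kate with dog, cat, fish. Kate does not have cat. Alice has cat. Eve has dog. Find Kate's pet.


From clues:
  Alice → cat
  Eve → dog
By elimination, Kate gets the remaining.

fish


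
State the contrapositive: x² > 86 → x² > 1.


Original: If x² > 86, then x² > 1
Contrapositive: If ¬Q, then ¬P
Negate Q: not (x² > 1)
Negate P: not (x² > 86)

If not (x² > 1), then not (x² > 86).


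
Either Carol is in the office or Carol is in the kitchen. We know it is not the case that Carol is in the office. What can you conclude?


Disjunctive syllogism: P ∨ Q, ¬P ⊢ Q
Disjunction: Carol is in the office ∨ Carol is in the kitchen
We know it is not the case that Carol is in the office.
By disjunctive syllogism, the other disjunct must be true.

Carol is in the kitchen


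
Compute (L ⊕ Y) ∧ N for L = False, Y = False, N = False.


L = False, Y = False, N = False
Step 1: L ⊕ Y = False XOR False = False
Step 2: False ∧ N = False AND False = False
XOR true when exactly one of L,Y is true; then AND with N.

False


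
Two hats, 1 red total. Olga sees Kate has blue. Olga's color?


Total red = 1, Kate = blue
Red accounted for: 0
Remaining for Olga: 1
Olga's hat is red.

red


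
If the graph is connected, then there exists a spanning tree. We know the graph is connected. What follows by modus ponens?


Modus ponens: P → Q, P ⊢ Q
P: the graph is connected
Q: there exists a spanning tree
We have P → Q and P is true.
By modus ponens, Q must be true.

There exists a spanning tree


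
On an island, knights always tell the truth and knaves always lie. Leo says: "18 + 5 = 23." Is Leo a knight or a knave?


Statement: "18 + 5 = 23."
Actual: 18 + 5 = 23
Claimed: 23
Statement is TRUE → Leo tells the truth → Knight

Knight


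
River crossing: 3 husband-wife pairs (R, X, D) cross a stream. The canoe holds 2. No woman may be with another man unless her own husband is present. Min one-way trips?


Label couples R, X, D (H = husband, W = wife).
Counting alone: 6 people, the canoe carries 2 and someone must bring it back, so each round trip nets at most +1 on the far side until the last crossing → at least 9 trips. The jealousy constraint makes 9 impossible; the shortest valid schedule has 11:
1. WR+WX →  (far: WR,WX; near: HR,HX,HD,WD)
2. WR ←       (far: WX; near: HR,HX,HD,WR,WD)
3. WR+WD →  (far: WR,WX,WD; near: HR,HX,HD)
4. WR ←       (far: WX,WD; near: HR,HX,HD,WR)
5. HX+HD →  (far: HX,WX,HD,WD; near: HR,WR)
6. HX+WX ←  (far: HD,WD; near: HR,WR,HX,WX)
7. HR+HX →  (far: HR,HX,HD,WD; near: WR,WX)
8. WD ←       (far: HR,HX,HD; near: WR,WX,WD)
9. WR+WX →  (far: HR,WR,HX,WX,HD; near: WD)
10. HD ←      (far: HR,WR,HX,WX; near: HD,WD)
11. HD+WD → (far: all six; near: empty)
In every state each wife is either with her husband or with no other man.
Minimum trips = 11

11


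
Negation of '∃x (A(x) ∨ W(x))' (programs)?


Original: ∃x (A(x) ∨ W(x))
Rule: ¬∀→∃, ¬∃→∀, negate predicate.
Negation: ∀x (¬A(x) ∧ ¬W(x))

∀x (¬A(x) ∧ ¬W(x))


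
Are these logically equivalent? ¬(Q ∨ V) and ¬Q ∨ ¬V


Expression 1: ¬(Q ∨ V)
Expression 2: ¬Q ∨ ¬V
Truth table (Q V | Expr1 Expr2):
  T T |   F     F
  T F |   F     T   ← differ
  F T |   F     T   ← differ
  F F |   T     T
Counterexample: Q=T, V=F gives Expr1 = F but Expr2 = T, so the expressions are NOT logically equivalent.

No


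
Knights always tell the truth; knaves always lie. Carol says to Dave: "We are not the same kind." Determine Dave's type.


Carol says: "We are not the same kind."
Case 1: Carol is a Knight (truth-teller)
  Statement is true → they ARE different → Dave is a Knave
Case 2: Carol is a Knave (liar)
  Statement is false → they are NOT different → Dave is a Knave
In both cases, Dave is a Knave.

Knave


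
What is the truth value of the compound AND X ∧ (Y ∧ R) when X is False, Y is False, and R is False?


X = False, Y = False, R = False
Step 1: Y ∧ R = False AND False = False
Step 2: X ∧ False = False AND False = False
AND is true only when ALL operands are true.

False


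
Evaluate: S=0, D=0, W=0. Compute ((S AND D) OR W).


S AND D = 0&0 = 0
0 OR 0 = 0

0


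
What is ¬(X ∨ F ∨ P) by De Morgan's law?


De Morgan's law: ¬(P ∨ Q ∨ R) ≡ ¬P ∧ ¬Q ∧ ¬R
¬(X ∨ F ∨ P) = ¬X ∧ ¬F ∧ ¬P

¬X ∧ ¬F ∧ ¬P


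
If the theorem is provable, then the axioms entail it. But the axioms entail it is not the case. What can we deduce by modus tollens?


Modus tollens: P → Q, ¬Q ⊢ ¬P
P: the theorem is provable
Q: the axioms entail it
We have P → Q and Q is false.
By modus tollens, P must be false.

It is not the case that the theorem is provable


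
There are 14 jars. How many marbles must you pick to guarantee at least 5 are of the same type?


Pigeonhole: to guarantee k in one of n categories, need (k-1)×n + 1.
k = 5, n = 14
Minimum = (5-1) × 14 + 1 = 4 × 14 + 1

57


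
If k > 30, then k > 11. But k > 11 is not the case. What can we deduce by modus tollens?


Modus tollens: P → Q, ¬Q ⊢ ¬P
P: k > 30
Q: k > 11
We have P → Q and Q is false.
By modus tollens, P must be false.

It is not the case that k > 30


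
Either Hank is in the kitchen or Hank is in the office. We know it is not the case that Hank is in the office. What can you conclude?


Disjunctive syllogism: P ∨ Q, ¬P ⊢ Q
Disjunction: Hank is in the kitchen ∨ Hank is in the office
We know it is not the case that Hank is in the office.
By disjunctive syllogism, the other disjunct must be true.

Hank is in the kitchen


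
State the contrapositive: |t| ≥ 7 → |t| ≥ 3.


Original: If |t| ≥ 7, then |t| ≥ 3
Contrapositive: If ¬Q, then ¬P
Negate Q: not (|t| ≥ 3)
Negate P: not (|t| ≥ 7)

If not (|t| ≥ 3), then not (|t| ≥ 7).


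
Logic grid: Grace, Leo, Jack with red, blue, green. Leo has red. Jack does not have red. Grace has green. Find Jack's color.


From clues:
  Grace → green
  Leo → red
By elimination, Jack gets the remaining.

blue


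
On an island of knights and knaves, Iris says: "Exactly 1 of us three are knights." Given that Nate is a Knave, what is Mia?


Iris claims exactly 1 knights among Iris, Nate, Mia.
Given: Nate is a Knave.

Case 1: Iris is a Knight (tells truth)
  Then exactly 1 of the three are knights.
  Counting Iris, Nate: 1 knight(s) so far. Need 0 more → Mia = Knave.
Case 2: Iris is a Knave (lies)
  Then the count is NOT 1.
  If Mia = Knight, count = 1 = 1 → claim would be true, contradicts lie.
  If Mia = Knave, count = 0 ≠ 1 → lie confirmed ✓

Mia is a Knave.

Knave


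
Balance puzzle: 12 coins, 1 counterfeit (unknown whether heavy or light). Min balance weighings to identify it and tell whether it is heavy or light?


Let n = 12. 24 possibilities (n coins × lighter/heavier); each weighing has 3 outcomes.
Bound for k weighings: say the first weighing puts j coins on each pan. If it tips, the 2j weighed coins remain suspects (each with a known direction) and k-1 weighings give 3^(k-1) outcomes; 3^(k-1) is odd, so 2j ≤ 3^(k-1) - 1. If it balances, the n - 2j unweighed coins remain with direction unknown: 2(n - 2j) ≤ 3^(k-1) - 1 by the same parity argument. Adding, n ≤ (3^(k-1) - 1) + (3^(k-1) - 1)/2 = (3^k - 3)/2, and the classical three-group strategy achieves this (3 coins in 2 weighings, 12 in 3, 39 in 4, 120 in 5).
So we need the smallest k with (3^k - 3)/2 ≥ 12.
k = 2: (3^2 - 3)/2 = 3 < 12 ✗
k = 3: (3^3 - 3)/2 = 12 ≥ 12 ✓

3
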